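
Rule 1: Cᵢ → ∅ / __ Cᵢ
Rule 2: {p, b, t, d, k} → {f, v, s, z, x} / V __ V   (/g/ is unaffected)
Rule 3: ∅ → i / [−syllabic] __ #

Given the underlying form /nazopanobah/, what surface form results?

nazofanovahi

Rule 1 (degemination): no segment meets the environment; /nazopanobah/ is unchanged.
Rule 2 (intervocalic spirantization): /p/ is a stop between vowels /o/ and /a/, so it spirantizes to the fricative [f]. /b/ is a stop between vowels /o/ and /a/, so it spirantizes to the fricative [v]. /nazopanobah/ → nazofanovah.
Rule 3 (final i-epenthesis): the form ends in the consonant /h/, so [i] is inserted word-finally. /nazofanovah/ → nazofanovahi.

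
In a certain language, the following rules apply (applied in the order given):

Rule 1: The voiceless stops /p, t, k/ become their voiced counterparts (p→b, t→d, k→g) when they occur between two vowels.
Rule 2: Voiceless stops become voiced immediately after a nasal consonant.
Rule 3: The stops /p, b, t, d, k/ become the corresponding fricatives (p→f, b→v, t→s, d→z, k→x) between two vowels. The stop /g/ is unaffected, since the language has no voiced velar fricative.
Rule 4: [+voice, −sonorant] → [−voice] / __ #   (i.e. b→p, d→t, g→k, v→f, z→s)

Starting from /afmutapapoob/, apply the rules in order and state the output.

afmuzavavoop

Rule 1 (intervocalic voicing): /t/ is a voiceless stop between vowels /u/ and /a/, so it voices to [d]. /p/ is a voiceless stop between vowels /a/ and /a/, so it voices to [b]. /p/ is a voiceless stop between vowels /a/ and /o/, so it voices to [b]. /afmutapapoob/ → afmudababoob.
Rule 2 (post-nasal voicing): no segment meets the environment; /afmudababoob/ is unchanged.
Rule 3 (intervocalic spirantization): /d/ is a stop between vowels /u/ and /a/, so it spirantizes to the fricative [z]. /b/ is a stop between vowels /a/ and /a/, so it spirantizes to the fricative [v]. /b/ is a stop between vowels /a/ and /o/, so it spirantizes to the fricative [v]. /afmudababoob/ → afmuzavavoob.
Rule 4 (final devoicing): /b/ is a voiced obstruent in word-final position, so it devoices to [p]. /afmuzavavoob/ → afmuzavavoop.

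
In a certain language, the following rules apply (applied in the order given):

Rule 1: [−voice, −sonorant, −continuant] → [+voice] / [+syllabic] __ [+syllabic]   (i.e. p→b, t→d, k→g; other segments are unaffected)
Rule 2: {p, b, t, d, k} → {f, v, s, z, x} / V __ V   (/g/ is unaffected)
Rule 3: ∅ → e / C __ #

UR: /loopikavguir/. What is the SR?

loovigavguire

Rule 1 (intervocalic voicing): /p/ is a voiceless stop between vowels /o/ and /i/, so it voices to [b]. /k/ is a voiceless stop between vowels /i/ and /a/, so it voices to [g]. /loopikavguir/ → loobigavguir.
Rule 2 (intervocalic spirantization): /b/ is a stop between vowels /o/ and /i/, so it spirantizes to the fricative [v]. /loobigavguir/ → loovigavguir.
Rule 3 (final e-epenthesis): the form ends in the consonant /r/, so [e] is inserted word-finally. /loovigavguir/ → loovigavguire.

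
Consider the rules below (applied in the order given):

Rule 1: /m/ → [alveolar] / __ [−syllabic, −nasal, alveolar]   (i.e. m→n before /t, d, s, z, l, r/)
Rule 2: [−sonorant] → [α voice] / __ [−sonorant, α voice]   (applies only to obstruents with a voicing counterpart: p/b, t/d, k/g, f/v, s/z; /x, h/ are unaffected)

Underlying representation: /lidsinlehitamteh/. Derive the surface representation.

Rule 1 (nasal place assimilation): /m/ precedes the alveolar consonant /t/, so it assimilates in place to [n]. /lidsinlehitamteh/ → lidsinlehitanteh.
Rule 2 (regressive voicing assimilation): /d/ precedes the voiceless obstruent /s/, so it devoices to [t] by assimilation. /lidsinlehitanteh/ → litsinlehitanteh.

litsinlehitanteh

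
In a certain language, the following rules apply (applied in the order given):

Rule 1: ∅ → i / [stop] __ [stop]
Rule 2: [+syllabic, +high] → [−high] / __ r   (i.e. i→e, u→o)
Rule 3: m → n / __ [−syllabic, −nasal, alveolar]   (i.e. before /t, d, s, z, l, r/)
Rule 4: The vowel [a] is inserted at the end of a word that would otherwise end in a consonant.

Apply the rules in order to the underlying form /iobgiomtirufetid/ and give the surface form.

iobigionterufetida

Rule 1 (stop-cluster i-epenthesis): /b/ and /g/ form a stop–stop cluster, so [i] is inserted between them. /iobgiomtirufetid/ → iobigiomtirufetid.
Rule 2 (pre-rhotic lowering): /i/ is a high vowel immediately before /r/, so it lowers to [e]. /iobigiomtirufetid/ → iobigiomterufetid.
Rule 3 (nasal place assimilation): /m/ precedes the alveolar consonant /t/, so it assimilates in place to [n]. /iobigiomterufetid/ → iobigionterufetid.
Rule 4 (final a-epenthesis): the form ends in the consonant /d/, so [a] is inserted word-finally. /iobigionterufetid/ → iobigionterufetida.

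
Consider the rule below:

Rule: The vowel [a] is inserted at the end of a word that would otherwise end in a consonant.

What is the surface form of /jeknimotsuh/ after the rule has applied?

jeknimotsuha

the form ends in the consonant /h/, so [a] is inserted word-finally.
Surface form: [jeknimotsuha].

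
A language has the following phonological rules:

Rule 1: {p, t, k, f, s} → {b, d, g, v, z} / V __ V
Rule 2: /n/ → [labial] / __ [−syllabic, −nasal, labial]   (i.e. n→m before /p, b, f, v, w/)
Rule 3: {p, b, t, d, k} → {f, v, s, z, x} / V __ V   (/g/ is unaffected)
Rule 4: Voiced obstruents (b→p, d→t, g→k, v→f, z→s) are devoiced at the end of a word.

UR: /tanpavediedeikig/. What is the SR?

Rule 1 (intervocalic voicing): /k/ is a voiceless obstruent between vowels /i/ and /i/, so it voices to [g]. /tanpavediedeikig/ → tanpavediedeigig.
Rule 2 (nasal place assimilation): /n/ precedes the labial consonant /p/, so it assimilates in place to [m]. /tanpavediedeigig/ → tampavediedeigig.
Rule 3 (intervocalic spirantization): /d/ is a stop between vowels /e/ and /i/, so it spirantizes to the fricative [z]. /d/ is a stop between vowels /e/ and /e/, so it spirantizes to the fricative [z]. /tampavediedeigig/ → tampaveziezeigig.
Rule 4 (final devoicing): /g/ is a voiced obstruent in word-final position, so it devoices to [k]. /tampaveziezeigig/ → tampaveziezeigik.

tampaveziezeigik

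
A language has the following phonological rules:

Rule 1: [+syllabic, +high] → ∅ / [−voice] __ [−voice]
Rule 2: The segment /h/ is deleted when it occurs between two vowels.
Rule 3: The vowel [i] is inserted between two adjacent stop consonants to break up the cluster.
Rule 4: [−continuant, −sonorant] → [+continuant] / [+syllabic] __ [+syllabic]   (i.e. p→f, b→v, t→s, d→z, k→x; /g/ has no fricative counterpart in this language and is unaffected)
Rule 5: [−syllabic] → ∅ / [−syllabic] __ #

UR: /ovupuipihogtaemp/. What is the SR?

ovufuiphogisaem

Rule 1 (high vowel syncope): /i/ is a high vowel flanked by voiceless consonants /p/ and /h/, so it deletes. /ovupuipihogtaemp/ → ovupuiphogtaemp.
Rule 2 (intervocalic h-deletion): no segment meets the environment; /ovupuiphogtaemp/ is unchanged.
Rule 3 (stop-cluster i-epenthesis): /g/ and /t/ form a stop–stop cluster, so [i] is inserted between them. /ovupuiphogtaemp/ → ovupuiphogitaemp.
Rule 4 (intervocalic spirantization): /p/ is a stop between vowels /u/ and /u/, so it spirantizes to the fricative [f]. /t/ is a stop between vowels /i/ and /a/, so it spirantizes to the fricative [s]. /ovupuiphogitaemp/ → ovufuiphogisaemp.
Rule 5 (final cluster simplification): /p/ is the second consonant of a word-final cluster /mp/, so it deletes. /ovufuiphogisaemp/ → ovufuiphogisaem.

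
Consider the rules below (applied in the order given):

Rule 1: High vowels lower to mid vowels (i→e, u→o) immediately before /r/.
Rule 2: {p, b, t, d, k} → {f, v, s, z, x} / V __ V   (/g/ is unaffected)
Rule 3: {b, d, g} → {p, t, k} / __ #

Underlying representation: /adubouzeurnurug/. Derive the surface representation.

Rule 1 (pre-rhotic lowering): /u/ is a high vowel immediately before /r/, so it lowers to [o]. /u/ is a high vowel immediately before /r/, so it lowers to [o]. /adubouzeurnurug/ → adubouzeornorug.
Rule 2 (intervocalic spirantization): /d/ is a stop between vowels /a/ and /u/, so it spirantizes to the fricative [z]. /b/ is a stop between vowels /u/ and /o/, so it spirantizes to the fricative [v]. /adubouzeornorug/ → azuvouzeornorug.
Rule 3 (final devoicing): /g/ is a voiced stop in word-final position, so it devoices to [k]. /azuvouzeornorug/ → azuvouzeornoruk.

azuvouzeornoruk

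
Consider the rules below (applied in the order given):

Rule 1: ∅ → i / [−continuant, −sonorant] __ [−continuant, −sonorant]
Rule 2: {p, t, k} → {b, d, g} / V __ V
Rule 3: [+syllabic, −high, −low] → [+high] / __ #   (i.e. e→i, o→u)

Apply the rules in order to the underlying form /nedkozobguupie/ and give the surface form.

nedigozobiguubii

Rule 1 (stop-cluster i-epenthesis): /d/ and /k/ form a stop–stop cluster, so [i] is inserted between them. /b/ and /g/ form a stop–stop cluster, so [i] is inserted between them. /nedkozobguupie/ → nedikozobiguupie.
Rule 2 (intervocalic voicing): /k/ is a voiceless stop between vowels /i/ and /o/, so it voices to [g]. /p/ is a voiceless stop between vowels /u/ and /i/, so it voices to [b]. /nedikozobiguupie/ → nedigozobiguubie.
Rule 3 (final vowel raising): /e/ is a mid vowel in word-final position, so it raises to [i]. /nedigozobiguubie/ → nedigozobiguubii.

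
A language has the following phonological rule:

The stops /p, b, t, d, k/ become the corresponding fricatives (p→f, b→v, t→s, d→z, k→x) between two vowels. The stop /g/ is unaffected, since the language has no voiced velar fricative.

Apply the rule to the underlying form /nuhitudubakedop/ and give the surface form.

/t/ is a stop between vowels /i/ and /u/, so it spirantizes to the fricative [s].
/d/ is a stop between vowels /u/ and /u/, so it spirantizes to the fricative [z].
/b/ is a stop between vowels /u/ and /a/, so it spirantizes to the fricative [v].
/k/ is a stop between vowels /a/ and /e/, so it spirantizes to the fricative [x].
/d/ is a stop between vowels /e/ and /o/, so it spirantizes to the fricative [z].
The other instance of /p/ does not occur in the required environment and remains unchanged.
Surface form: [nuhisuzuvaxezop].

nuhisuzuvaxezop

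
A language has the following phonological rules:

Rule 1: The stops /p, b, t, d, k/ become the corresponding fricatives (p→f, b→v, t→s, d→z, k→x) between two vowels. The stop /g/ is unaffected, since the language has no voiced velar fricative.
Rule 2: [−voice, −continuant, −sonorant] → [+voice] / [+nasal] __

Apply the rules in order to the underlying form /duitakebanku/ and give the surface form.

Rule 1 (intervocalic spirantization): /t/ is a stop between vowels /i/ and /a/, so it spirantizes to the fricative [s]. /k/ is a stop between vowels /a/ and /e/, so it spirantizes to the fricative [x]. /b/ is a stop between vowels /e/ and /a/, so it spirantizes to the fricative [v]. /duitakebanku/ → duisaxevanku.
Rule 2 (post-nasal voicing): /k/ is a voiceless stop immediately after the nasal /n/, so it voices to [g]. /duisaxevanku/ → duisaxevangu.

duisaxevangu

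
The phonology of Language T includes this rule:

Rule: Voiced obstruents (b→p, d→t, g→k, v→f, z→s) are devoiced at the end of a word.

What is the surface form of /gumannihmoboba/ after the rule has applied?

gumannihmoboba

No segment of /gumannihmoboba/ meets the structural description of the rule, so the form surfaces unchanged.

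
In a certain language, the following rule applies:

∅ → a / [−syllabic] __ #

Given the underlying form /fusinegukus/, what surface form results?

the form ends in the consonant /s/, so [a] is inserted word-finally.
Surface form: [fusinegukusa].

fusinegukusa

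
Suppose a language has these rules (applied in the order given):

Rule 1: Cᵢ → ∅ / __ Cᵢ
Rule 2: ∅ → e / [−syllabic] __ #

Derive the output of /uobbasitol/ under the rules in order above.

Rule 1 (degemination): /bb/ is a geminate; the first /b/ deletes. /uobbasitol/ → uobasitol.
Rule 2 (final e-epenthesis): the form ends in the consonant /l/, so [e] is inserted word-finally. /uobasitol/ → uobasitole.

uobasitole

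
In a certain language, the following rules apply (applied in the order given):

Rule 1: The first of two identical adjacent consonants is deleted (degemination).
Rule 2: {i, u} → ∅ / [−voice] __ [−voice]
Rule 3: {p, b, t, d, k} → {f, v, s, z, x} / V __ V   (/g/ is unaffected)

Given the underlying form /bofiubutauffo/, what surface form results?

Rule 1 (degemination): /ff/ is a geminate; the first /f/ deletes. /bofiubutauffo/ → bofiubutaufo.
Rule 2 (high vowel syncope): no segment meets the environment; /bofiubutaufo/ is unchanged.
Rule 3 (intervocalic spirantization): /b/ is a stop between vowels /u/ and /u/, so it spirantizes to the fricative [v]. /t/ is a stop between vowels /u/ and /a/, so it spirantizes to the fricative [s]. /bofiubutaufo/ → bofiuvusaufo.

bofiuvusaufo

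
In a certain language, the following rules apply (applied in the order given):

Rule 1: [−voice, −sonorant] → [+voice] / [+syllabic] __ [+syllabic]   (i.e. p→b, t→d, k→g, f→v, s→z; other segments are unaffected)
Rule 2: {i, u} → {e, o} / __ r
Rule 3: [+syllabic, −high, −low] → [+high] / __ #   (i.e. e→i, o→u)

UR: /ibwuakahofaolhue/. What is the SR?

ibwuagahovaolhui

Rule 1 (intervocalic voicing): /k/ is a voiceless obstruent between vowels /a/ and /a/, so it voices to [g]. /f/ is a voiceless obstruent between vowels /o/ and /a/, so it voices to [v]. /ibwuakahofaolhue/ → ibwuagahovaolhue.
Rule 2 (pre-rhotic lowering): no segment meets the environment; /ibwuagahovaolhue/ is unchanged.
Rule 3 (final vowel raising): /e/ is a mid vowel in word-final position, so it raises to [i]. /ibwuagahovaolhue/ → ibwuagahovaolhui.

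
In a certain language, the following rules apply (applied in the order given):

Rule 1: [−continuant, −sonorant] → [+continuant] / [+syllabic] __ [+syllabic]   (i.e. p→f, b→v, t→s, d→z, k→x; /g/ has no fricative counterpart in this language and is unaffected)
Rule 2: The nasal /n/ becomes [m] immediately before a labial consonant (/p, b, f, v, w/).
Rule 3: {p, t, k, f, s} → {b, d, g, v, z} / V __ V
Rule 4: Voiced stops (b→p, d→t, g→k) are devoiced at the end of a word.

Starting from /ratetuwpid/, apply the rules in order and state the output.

Rule 1 (intervocalic spirantization): /t/ is a stop between vowels /a/ and /e/, so it spirantizes to the fricative [s]. /t/ is a stop between vowels /e/ and /u/, so it spirantizes to the fricative [s]. /ratetuwpid/ → rasesuwpid.
Rule 2 (nasal place assimilation): no segment meets the environment; /rasesuwpid/ is unchanged.
Rule 3 (intervocalic voicing): /s/ is a voiceless obstruent between vowels /a/ and /e/, so it voices to [z]. /s/ is a voiceless obstruent between vowels /e/ and /u/, so it voices to [z]. /rasesuwpid/ → razezuwpid.
Rule 4 (final devoicing): /d/ is a voiced stop in word-final position, so it devoices to [t]. /razezuwpid/ → razezuwpit.

razezuwpit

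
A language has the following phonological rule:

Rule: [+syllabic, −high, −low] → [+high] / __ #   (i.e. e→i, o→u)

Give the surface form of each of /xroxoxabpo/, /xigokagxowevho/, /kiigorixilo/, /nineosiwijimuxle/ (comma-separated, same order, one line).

/xroxoxabpo/: /o/ is a mid vowel in word-final position, so it raises to [u]. → [xroxoxabpu].
/xigokagxowevho/: /o/ is a mid vowel in word-final position, so it raises to [u]. → [xigokagxowevhu].
/kiigorixilo/: /o/ is a mid vowel in word-final position, so it raises to [u]. → [kiigorixilu].
/nineosiwijimuxle/: /e/ is a mid vowel in word-final position, so it raises to [i]. → [nineosiwijimuxli].

xroxoxabpu, xigokagxowevhu, kiigorixilu, nineosiwijimuxli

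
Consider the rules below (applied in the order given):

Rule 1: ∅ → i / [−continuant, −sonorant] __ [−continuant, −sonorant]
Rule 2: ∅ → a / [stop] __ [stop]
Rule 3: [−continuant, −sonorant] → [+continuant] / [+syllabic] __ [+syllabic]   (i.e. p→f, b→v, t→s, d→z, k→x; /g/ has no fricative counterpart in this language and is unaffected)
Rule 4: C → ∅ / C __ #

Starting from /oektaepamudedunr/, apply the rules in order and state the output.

oexisaefamuzezun

Rule 1 (stop-cluster i-epenthesis): /k/ and /t/ form a stop–stop cluster, so [i] is inserted between them. /oektaepamudedunr/ → oekitaepamudedunr.
Rule 2 (stop-cluster a-epenthesis): no segment meets the environment; /oekitaepamudedunr/ is unchanged.
Rule 3 (intervocalic spirantization): /k/ is a stop between vowels /e/ and /i/, so it spirantizes to the fricative [x]. /t/ is a stop between vowels /i/ and /a/, so it spirantizes to the fricative [s]. /p/ is a stop between vowels /e/ and /a/, so it spirantizes to the fricative [f]. /d/ is a stop between vowels /u/ and /e/, so it spirantizes to the fricative [z]. /d/ is a stop between vowels /e/ and /u/, so it spirantizes to the fricative [z]. /oekitaepamudedunr/ → oexisaefamuzezunr.
Rule 4 (final cluster simplification): /r/ is the second consonant of a word-final cluster /nr/, so it deletes. /oexisaefamuzezunr/ → oexisaefamuzezun.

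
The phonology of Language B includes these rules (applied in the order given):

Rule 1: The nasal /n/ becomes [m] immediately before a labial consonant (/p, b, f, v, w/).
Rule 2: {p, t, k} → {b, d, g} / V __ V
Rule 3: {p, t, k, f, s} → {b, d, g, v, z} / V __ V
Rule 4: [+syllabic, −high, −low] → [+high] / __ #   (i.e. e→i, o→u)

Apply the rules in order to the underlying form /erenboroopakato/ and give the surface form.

Rule 1 (nasal place assimilation): /n/ precedes the labial consonant /b/, so it assimilates in place to [m]. /erenboroopakato/ → eremboroopakato.
Rule 2 (intervocalic voicing): /p/ is a voiceless stop between vowels /o/ and /a/, so it voices to [b]. /k/ is a voiceless stop between vowels /a/ and /a/, so it voices to [g]. /t/ is a voiceless stop between vowels /a/ and /o/, so it voices to [d]. /eremboroopakato/ → eremboroobagado.
Rule 3 (intervocalic voicing): no segment meets the environment; /eremboroobagado/ is unchanged.
Rule 4 (final vowel raising): /o/ is a mid vowel in word-final position, so it raises to [u]. /eremboroobagado/ → eremboroobagadu.

eremboroobagadu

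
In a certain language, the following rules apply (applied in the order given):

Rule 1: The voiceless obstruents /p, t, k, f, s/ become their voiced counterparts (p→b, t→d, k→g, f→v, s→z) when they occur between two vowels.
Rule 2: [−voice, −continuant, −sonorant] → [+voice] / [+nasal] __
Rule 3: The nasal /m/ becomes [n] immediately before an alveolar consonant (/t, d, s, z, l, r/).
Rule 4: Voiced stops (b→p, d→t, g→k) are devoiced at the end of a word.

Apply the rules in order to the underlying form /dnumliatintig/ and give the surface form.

Rule 1 (intervocalic voicing): /t/ is a voiceless obstruent between vowels /a/ and /i/, so it voices to [d]. /dnumliatintig/ → dnumliadintig.
Rule 2 (post-nasal voicing): /t/ is a voiceless stop immediately after the nasal /n/, so it voices to [d]. /dnumliadintig/ → dnumliadindig.
Rule 3 (nasal place assimilation): /m/ precedes the alveolar consonant /l/, so it assimilates in place to [n]. /dnumliadindig/ → dnunliadindig.
Rule 4 (final devoicing): /g/ is a voiced stop in word-final position, so it devoices to [k]. /dnunliadindig/ → dnunliadindik.

dnunliadindik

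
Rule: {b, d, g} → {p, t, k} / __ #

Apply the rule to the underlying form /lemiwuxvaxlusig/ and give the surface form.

/g/ is a voiced stop in word-final position, so it devoices to [k].
Surface form: [lemiwuxvaxlusik].

lemiwuxvaxlusik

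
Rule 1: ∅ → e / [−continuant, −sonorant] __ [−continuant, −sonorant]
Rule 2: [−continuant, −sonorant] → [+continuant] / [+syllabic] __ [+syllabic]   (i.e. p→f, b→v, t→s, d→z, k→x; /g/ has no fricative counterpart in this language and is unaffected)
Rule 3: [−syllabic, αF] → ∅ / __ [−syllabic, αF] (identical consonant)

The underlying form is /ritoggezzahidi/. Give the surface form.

Rule 1 (stop-cluster e-epenthesis): /g/ and /g/ form a stop–stop cluster, so [e] is inserted between them. /ritoggezzahidi/ → ritogegezzahidi.
Rule 2 (intervocalic spirantization): /t/ is a stop between vowels /i/ and /o/, so it spirantizes to the fricative [s]. /d/ is a stop between vowels /i/ and /i/, so it spirantizes to the fricative [z]. /ritogegezzahidi/ → risogegezzahizi.
Rule 3 (degemination): /zz/ is a geminate; the first /z/ deletes. /risogegezzahizi/ → risogegezahizi.

risogegezahizi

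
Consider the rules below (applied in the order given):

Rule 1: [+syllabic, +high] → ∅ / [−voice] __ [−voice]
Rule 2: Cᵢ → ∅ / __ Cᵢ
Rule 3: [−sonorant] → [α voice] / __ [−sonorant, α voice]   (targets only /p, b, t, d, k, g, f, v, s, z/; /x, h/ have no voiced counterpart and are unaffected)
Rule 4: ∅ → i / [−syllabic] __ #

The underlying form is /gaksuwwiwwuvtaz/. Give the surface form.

gaksuwiwuftazi

Rule 1 (high vowel syncope): no segment meets the environment; /gaksuwwiwwuvtaz/ is unchanged.
Rule 2 (degemination): /ww/ is a geminate; the first /w/ deletes. /ww/ is a geminate; the first /w/ deletes. /gaksuwwiwwuvtaz/ → gaksuwiwuvtaz.
Rule 3 (regressive voicing assimilation): /v/ precedes the voiceless obstruent /t/, so it devoices to [f] by assimilation. /gaksuwiwuvtaz/ → gaksuwiwuftaz.
Rule 4 (final i-epenthesis): the form ends in the consonant /z/, so [i] is inserted word-finally. /gaksuwiwuftaz/ → gaksuwiwuftazi.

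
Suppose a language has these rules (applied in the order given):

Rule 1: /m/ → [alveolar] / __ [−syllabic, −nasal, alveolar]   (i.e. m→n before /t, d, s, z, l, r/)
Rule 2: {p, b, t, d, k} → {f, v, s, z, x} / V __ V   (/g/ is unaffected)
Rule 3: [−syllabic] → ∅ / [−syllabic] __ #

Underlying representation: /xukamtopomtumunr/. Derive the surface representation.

Rule 1 (nasal place assimilation): /m/ precedes the alveolar consonant /t/, so it assimilates in place to [n]. /m/ precedes the alveolar consonant /t/, so it assimilates in place to [n]. /xukamtopomtumunr/ → xukantopontumunr.
Rule 2 (intervocalic spirantization): /k/ is a stop between vowels /u/ and /a/, so it spirantizes to the fricative [x]. /p/ is a stop between vowels /o/ and /o/, so it spirantizes to the fricative [f]. /xukantopontumunr/ → xuxantofontumunr.
Rule 3 (final cluster simplification): /r/ is the second consonant of a word-final cluster /nr/, so it deletes. /xuxantofontumunr/ → xuxantofontumun.

xuxantofontumun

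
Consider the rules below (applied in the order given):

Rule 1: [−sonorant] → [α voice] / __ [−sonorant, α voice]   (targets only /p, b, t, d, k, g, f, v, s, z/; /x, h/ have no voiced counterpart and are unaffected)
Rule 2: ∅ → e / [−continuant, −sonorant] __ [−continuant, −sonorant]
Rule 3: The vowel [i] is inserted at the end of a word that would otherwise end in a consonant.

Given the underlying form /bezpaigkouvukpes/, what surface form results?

Rule 1 (regressive voicing assimilation): /z/ precedes the voiceless obstruent /p/, so it devoices to [s] by assimilation. /g/ precedes the voiceless obstruent /k/, so it devoices to [k] by assimilation. /bezpaigkouvukpes/ → bespaikkouvukpes.
Rule 2 (stop-cluster e-epenthesis): /k/ and /k/ form a stop–stop cluster, so [e] is inserted between them. /k/ and /p/ form a stop–stop cluster, so [e] is inserted between them. /bespaikkouvukpes/ → bespaikekouvukepes.
Rule 3 (final i-epenthesis): the form ends in the consonant /s/, so [i] is inserted word-finally. /bespaikekouvukepes/ → bespaikekouvukepesi.

bespaikekouvukepesi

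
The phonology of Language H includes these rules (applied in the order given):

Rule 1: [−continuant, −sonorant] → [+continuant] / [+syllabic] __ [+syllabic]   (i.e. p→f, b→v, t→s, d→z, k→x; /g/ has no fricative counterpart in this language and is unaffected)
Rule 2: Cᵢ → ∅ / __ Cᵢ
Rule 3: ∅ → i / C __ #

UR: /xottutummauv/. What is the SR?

xotusumauvi

Rule 1 (intervocalic spirantization): /t/ is a stop between vowels /u/ and /u/, so it spirantizes to the fricative [s]. /xottutummauv/ → xottusummauv.
Rule 2 (degemination): /tt/ is a geminate; the first /t/ deletes. /mm/ is a geminate; the first /m/ deletes. /xottusummauv/ → xotusumauv.
Rule 3 (final i-epenthesis): the form ends in the consonant /v/, so [i] is inserted word-finally. /xotusumauv/ → xotusumauvi.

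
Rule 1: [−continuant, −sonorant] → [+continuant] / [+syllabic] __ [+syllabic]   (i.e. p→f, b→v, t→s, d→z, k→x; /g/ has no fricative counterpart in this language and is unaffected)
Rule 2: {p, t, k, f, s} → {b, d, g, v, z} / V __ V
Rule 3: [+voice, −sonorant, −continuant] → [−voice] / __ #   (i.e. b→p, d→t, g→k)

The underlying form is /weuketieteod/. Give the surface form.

Rule 1 (intervocalic spirantization): /k/ is a stop between vowels /u/ and /e/, so it spirantizes to the fricative [x]. /t/ is a stop between vowels /e/ and /i/, so it spirantizes to the fricative [s]. /t/ is a stop between vowels /e/ and /e/, so it spirantizes to the fricative [s]. /weuketieteod/ → weuxesieseod.
Rule 2 (intervocalic voicing): /s/ is a voiceless obstruent between vowels /e/ and /i/, so it voices to [z]. /s/ is a voiceless obstruent between vowels /e/ and /e/, so it voices to [z]. /weuxesieseod/ → weuxeziezeod.
Rule 3 (final devoicing): /d/ is a voiced stop in word-final position, so it devoices to [t]. /weuxeziezeod/ → weuxeziezeot.

weuxeziezeot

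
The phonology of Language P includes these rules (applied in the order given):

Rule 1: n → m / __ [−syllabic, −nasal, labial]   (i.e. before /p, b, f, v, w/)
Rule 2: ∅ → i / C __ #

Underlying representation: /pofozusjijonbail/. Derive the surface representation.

pofozusjijombaili

Rule 1 (nasal place assimilation): /n/ precedes the labial consonant /b/, so it assimilates in place to [m]. /pofozusjijonbail/ → pofozusjijombail.
Rule 2 (final i-epenthesis): the form ends in the consonant /l/, so [i] is inserted word-finally. /pofozusjijombail/ → pofozusjijombaili.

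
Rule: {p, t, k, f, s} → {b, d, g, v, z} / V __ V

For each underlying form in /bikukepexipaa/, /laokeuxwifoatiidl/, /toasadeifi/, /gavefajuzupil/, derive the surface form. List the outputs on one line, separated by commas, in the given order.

bigugebexibaa, laogeuxwivoadiidl, toazadeivi, gavevajuzubil

/bikukepexipaa/: /k/ is a voiceless obstruent between vowels /i/ and /u/, so it voices to [g]. /k/ is a voiceless obstruent between vowels /u/ and /e/, so it voices to [g]. /p/ is a voiceless obstruent between vowels /e/ and /e/, so it voices to [b]. /p/ is a voiceless obstruent between vowels /i/ and /a/, so it voices to [b]. → [bigugebexibaa].
/laokeuxwifoatiidl/: /k/ is a voiceless obstruent between vowels /o/ and /e/, so it voices to [g]. /f/ is a voiceless obstruent between vowels /i/ and /o/, so it voices to [v]. /t/ is a voiceless obstruent between vowels /a/ and /i/, so it voices to [d]. → [laogeuxwivoadiidl].
/toasadeifi/: /s/ is a voiceless obstruent between vowels /a/ and /a/, so it voices to [z]. /f/ is a voiceless obstruent between vowels /i/ and /i/, so it voices to [v]. → [toazadeivi].
/gavefajuzupil/: /f/ is a voiceless obstruent between vowels /e/ and /a/, so it voices to [v]. /p/ is a voiceless obstruent between vowels /u/ and /i/, so it voices to [b]. → [gavevajuzubil].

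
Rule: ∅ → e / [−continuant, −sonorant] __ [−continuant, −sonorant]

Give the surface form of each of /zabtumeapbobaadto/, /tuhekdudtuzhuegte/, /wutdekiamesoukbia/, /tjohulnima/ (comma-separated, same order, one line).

/zabtumeapbobaadto/: /b/ and /t/ form a stop–stop cluster, so [e] is inserted between them. /p/ and /b/ form a stop–stop cluster, so [e] is inserted between them. /d/ and /t/ form a stop–stop cluster, so [e] is inserted between them. → [zabetumeapebobaadeto].
/tuhekdudtuzhuegte/: /k/ and /d/ form a stop–stop cluster, so [e] is inserted between them. /d/ and /t/ form a stop–stop cluster, so [e] is inserted between them. /g/ and /t/ form a stop–stop cluster, so [e] is inserted between them. → [tuhekedudetuzhuegete].
/wutdekiamesoukbia/: /t/ and /d/ form a stop–stop cluster, so [e] is inserted between them. /k/ and /b/ form a stop–stop cluster, so [e] is inserted between them. → [wutedekiamesoukebia].
/tjohulnima/: the rule's environment is not met; surfaces unchanged as [tjohulnima].

zabetumeapebobaadeto, tuhekedudetuzhuegete, wutedekiamesoukebia, tjohulnima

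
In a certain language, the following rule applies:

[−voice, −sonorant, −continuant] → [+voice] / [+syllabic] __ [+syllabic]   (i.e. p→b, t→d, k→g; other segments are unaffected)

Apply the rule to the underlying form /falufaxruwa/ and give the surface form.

No segment of /falufaxruwa/ meets the structural description of the rule, so the form surfaces unchanged.

falufaxruwa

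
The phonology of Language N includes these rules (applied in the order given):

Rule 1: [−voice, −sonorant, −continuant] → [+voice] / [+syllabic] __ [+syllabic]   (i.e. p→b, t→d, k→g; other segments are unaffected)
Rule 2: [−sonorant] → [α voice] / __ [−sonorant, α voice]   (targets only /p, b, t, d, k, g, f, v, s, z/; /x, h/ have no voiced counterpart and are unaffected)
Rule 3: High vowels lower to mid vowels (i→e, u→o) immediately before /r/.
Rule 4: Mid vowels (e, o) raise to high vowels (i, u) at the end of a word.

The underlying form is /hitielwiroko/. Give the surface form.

hidielwerogu

Rule 1 (intervocalic voicing): /t/ is a voiceless stop between vowels /i/ and /i/, so it voices to [d]. /k/ is a voiceless stop between vowels /o/ and /o/, so it voices to [g]. /hitielwiroko/ → hidielwirogo.
Rule 2 (regressive voicing assimilation): no segment meets the environment; /hidielwirogo/ is unchanged.
Rule 3 (pre-rhotic lowering): /i/ is a high vowel immediately before /r/, so it lowers to [e]. /hidielwirogo/ → hidielwerogo.
Rule 4 (final vowel raising): /o/ is a mid vowel in word-final position, so it raises to [u]. /hidielwerogo/ → hidielwerogu.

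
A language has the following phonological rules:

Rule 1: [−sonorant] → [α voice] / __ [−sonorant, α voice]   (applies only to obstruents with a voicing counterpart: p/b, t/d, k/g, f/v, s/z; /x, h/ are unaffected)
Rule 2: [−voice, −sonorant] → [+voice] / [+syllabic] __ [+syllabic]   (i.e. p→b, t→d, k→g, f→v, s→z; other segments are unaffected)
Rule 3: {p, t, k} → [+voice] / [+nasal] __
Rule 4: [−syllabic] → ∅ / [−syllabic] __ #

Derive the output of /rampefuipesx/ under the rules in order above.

rambevuibes

Rule 1 (regressive voicing assimilation): no segment meets the environment; /rampefuipesx/ is unchanged.
Rule 2 (intervocalic voicing): /f/ is a voiceless obstruent between vowels /e/ and /u/, so it voices to [v]. /p/ is a voiceless obstruent between vowels /i/ and /e/, so it voices to [b]. /rampefuipesx/ → rampevuibesx.
Rule 3 (post-nasal voicing): /p/ is a voiceless stop immediately after the nasal /m/, so it voices to [b]. /rampevuibesx/ → rambevuibesx.
Rule 4 (final cluster simplification): /x/ is the second consonant of a word-final cluster /sx/, so it deletes. /rambevuibesx/ → rambevuibes.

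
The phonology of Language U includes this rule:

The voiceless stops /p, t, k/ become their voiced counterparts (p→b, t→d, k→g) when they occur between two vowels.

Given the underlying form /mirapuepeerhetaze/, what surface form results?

/p/ is a voiceless stop between vowels /a/ and /u/, so it voices to [b].
/p/ is a voiceless stop between vowels /e/ and /e/, so it voices to [b].
/t/ is a voiceless stop between vowels /e/ and /a/, so it voices to [d].
Surface form: [mirabuebeerhedaze].

mirabuebeerhedaze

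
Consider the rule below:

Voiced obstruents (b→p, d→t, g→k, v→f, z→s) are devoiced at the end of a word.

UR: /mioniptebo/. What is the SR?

No segment of /mioniptebo/ meets the structural description of the rule, so the form surfaces unchanged.

mioniptebo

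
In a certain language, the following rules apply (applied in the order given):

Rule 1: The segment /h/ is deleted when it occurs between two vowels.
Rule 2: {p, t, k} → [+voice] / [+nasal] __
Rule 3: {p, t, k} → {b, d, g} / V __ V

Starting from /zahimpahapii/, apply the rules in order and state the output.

zaimbaabii

Rule 1 (intervocalic h-deletion): /h/ occurs between vowels /a/ and /i/, so it deletes. /h/ occurs between vowels /a/ and /a/, so it deletes. /zahimpahapii/ → zaimpaapii.
Rule 2 (post-nasal voicing): /p/ is a voiceless stop immediately after the nasal /m/, so it voices to [b]. /zaimpaapii/ → zaimbaapii.
Rule 3 (intervocalic voicing): /p/ is a voiceless stop between vowels /a/ and /i/, so it voices to [b]. /zaimbaapii/ → zaimbaabii.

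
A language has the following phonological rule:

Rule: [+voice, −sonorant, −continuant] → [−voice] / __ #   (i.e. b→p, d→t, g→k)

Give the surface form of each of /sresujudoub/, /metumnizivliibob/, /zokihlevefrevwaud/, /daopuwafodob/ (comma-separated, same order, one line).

sresujudoup, metumnizivliibop, zokihlevefrevwaut, daopuwafodop

/sresujudoub/: /b/ is a voiced stop in word-final position, so it devoices to [p]. → [sresujudoup].
/metumnizivliibob/: /b/ is a voiced stop in word-final position, so it devoices to [p]. → [metumnizivliibop].
/zokihlevefrevwaud/: /d/ is a voiced stop in word-final position, so it devoices to [t]. → [zokihlevefrevwaut].
/daopuwafodob/: /b/ is a voiced stop in word-final position, so it devoices to [p]. → [daopuwafodop].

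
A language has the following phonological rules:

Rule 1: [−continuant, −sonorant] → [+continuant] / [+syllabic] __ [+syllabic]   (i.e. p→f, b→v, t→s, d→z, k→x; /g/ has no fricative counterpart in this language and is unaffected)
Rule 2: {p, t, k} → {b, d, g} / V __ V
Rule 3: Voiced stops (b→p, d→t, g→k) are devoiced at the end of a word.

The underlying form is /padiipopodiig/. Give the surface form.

paziifofoziik

Rule 1 (intervocalic spirantization): /d/ is a stop between vowels /a/ and /i/, so it spirantizes to the fricative [z]. /p/ is a stop between vowels /i/ and /o/, so it spirantizes to the fricative [f]. /p/ is a stop between vowels /o/ and /o/, so it spirantizes to the fricative [f]. /d/ is a stop between vowels /o/ and /i/, so it spirantizes to the fricative [z]. /padiipopodiig/ → paziifofoziig.
Rule 2 (intervocalic voicing): no segment meets the environment; /paziifofoziig/ is unchanged.
Rule 3 (final devoicing): /g/ is a voiced stop in word-final position, so it devoices to [k]. /paziifofoziig/ → paziifofoziik.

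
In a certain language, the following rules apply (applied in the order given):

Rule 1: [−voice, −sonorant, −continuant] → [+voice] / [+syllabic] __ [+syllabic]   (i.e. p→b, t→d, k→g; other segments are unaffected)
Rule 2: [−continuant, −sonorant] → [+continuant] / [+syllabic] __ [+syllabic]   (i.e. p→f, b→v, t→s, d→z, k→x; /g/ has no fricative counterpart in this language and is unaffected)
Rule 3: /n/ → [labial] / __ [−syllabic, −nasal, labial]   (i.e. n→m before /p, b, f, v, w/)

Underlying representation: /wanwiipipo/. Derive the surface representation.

wamwiivivo

Rule 1 (intervocalic voicing): /p/ is a voiceless stop between vowels /i/ and /i/, so it voices to [b]. /p/ is a voiceless stop between vowels /i/ and /o/, so it voices to [b]. /wanwiipipo/ → wanwiibibo.
Rule 2 (intervocalic spirantization): /b/ is a stop between vowels /i/ and /i/, so it spirantizes to the fricative [v]. /b/ is a stop between vowels /i/ and /o/, so it spirantizes to the fricative [v]. /wanwiibibo/ → wanwiivivo.
Rule 3 (nasal place assimilation): /n/ precedes the labial consonant /w/, so it assimilates in place to [m]. /wanwiivivo/ → wamwiivivo.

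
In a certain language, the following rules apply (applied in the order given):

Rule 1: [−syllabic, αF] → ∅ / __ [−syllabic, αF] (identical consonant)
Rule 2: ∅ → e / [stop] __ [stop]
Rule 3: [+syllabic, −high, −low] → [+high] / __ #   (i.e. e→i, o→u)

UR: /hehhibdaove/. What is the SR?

Rule 1 (degemination): /hh/ is a geminate; the first /h/ deletes. /hehhibdaove/ → hehibdaove.
Rule 2 (stop-cluster e-epenthesis): /b/ and /d/ form a stop–stop cluster, so [e] is inserted between them. /hehibdaove/ → hehibedaove.
Rule 3 (final vowel raising): /e/ is a mid vowel in word-final position, so it raises to [i]. /hehibedaove/ → hehibedaovi.

hehibedaovi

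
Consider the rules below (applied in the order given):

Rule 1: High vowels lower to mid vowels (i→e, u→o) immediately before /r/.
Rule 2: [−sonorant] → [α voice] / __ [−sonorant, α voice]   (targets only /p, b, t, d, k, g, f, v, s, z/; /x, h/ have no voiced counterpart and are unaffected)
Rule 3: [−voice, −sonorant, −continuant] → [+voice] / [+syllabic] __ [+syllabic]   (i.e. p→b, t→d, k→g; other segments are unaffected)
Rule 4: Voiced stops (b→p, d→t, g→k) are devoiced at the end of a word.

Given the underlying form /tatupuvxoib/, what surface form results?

tadubufxoip

Rule 1 (pre-rhotic lowering): no segment meets the environment; /tatupuvxoib/ is unchanged.
Rule 2 (regressive voicing assimilation): /v/ precedes the voiceless obstruent /x/, so it devoices to [f] by assimilation. /tatupuvxoib/ → tatupufxoib.
Rule 3 (intervocalic voicing): /t/ is a voiceless stop between vowels /a/ and /u/, so it voices to [d]. /p/ is a voiceless stop between vowels /u/ and /u/, so it voices to [b]. /tatupufxoib/ → tadubufxoib.
Rule 4 (final devoicing): /b/ is a voiced stop in word-final position, so it devoices to [p]. /tadubufxoib/ → tadubufxoip.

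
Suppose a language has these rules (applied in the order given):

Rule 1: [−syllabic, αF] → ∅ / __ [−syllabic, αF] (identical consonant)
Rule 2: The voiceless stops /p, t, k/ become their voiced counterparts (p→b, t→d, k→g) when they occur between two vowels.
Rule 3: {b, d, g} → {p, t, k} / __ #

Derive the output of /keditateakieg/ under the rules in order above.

Rule 1 (degemination): no segment meets the environment; /keditateakieg/ is unchanged.
Rule 2 (intervocalic voicing): /t/ is a voiceless stop between vowels /i/ and /a/, so it voices to [d]. /t/ is a voiceless stop between vowels /a/ and /e/, so it voices to [d]. /k/ is a voiceless stop between vowels /a/ and /i/, so it voices to [g]. /keditateakieg/ → kedidadeagieg.
Rule 3 (final devoicing): /g/ is a voiced stop in word-final position, so it devoices to [k]. /kedidadeagieg/ → kedidadeagiek.

kedidadeagiek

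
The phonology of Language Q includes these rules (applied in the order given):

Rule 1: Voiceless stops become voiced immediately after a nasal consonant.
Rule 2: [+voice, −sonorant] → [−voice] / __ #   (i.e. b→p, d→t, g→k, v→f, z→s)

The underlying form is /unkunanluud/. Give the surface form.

ungunanluut

Rule 1 (post-nasal voicing): /k/ is a voiceless stop immediately after the nasal /n/, so it voices to [g]. /unkunanluud/ → ungunanluud.
Rule 2 (final devoicing): /d/ is a voiced obstruent in word-final position, so it devoices to [t]. /ungunanluud/ → ungunanluut.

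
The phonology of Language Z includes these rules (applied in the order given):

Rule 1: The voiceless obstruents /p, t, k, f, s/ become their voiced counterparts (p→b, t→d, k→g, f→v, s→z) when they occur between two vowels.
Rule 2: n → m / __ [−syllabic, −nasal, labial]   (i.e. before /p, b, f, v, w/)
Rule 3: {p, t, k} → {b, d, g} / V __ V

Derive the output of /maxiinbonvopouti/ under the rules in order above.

maxiimbomvoboudi

Rule 1 (intervocalic voicing): /p/ is a voiceless obstruent between vowels /o/ and /o/, so it voices to [b]. /t/ is a voiceless obstruent between vowels /u/ and /i/, so it voices to [d]. /maxiinbonvopouti/ → maxiinbonvoboudi.
Rule 2 (nasal place assimilation): /n/ precedes the labial consonant /b/, so it assimilates in place to [m]. /n/ precedes the labial consonant /v/, so it assimilates in place to [m]. /maxiinbonvoboudi/ → maxiimbomvoboudi.
Rule 3 (intervocalic voicing): no segment meets the environment; /maxiimbomvoboudi/ is unchanged.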